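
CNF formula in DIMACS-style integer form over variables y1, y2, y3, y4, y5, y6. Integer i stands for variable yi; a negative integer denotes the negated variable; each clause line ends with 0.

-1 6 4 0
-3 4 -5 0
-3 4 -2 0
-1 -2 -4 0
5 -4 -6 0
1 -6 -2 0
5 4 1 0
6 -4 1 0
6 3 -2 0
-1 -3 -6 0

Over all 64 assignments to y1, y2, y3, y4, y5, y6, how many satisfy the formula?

Case analysis on y4 and y1:
  y4=T, y1=T: 5 of the 16 assignments to (y2,y3,y5,y6) work.
  y4=T, y1=F: remaining (y2,y3,y5,y6) ∈ {(F,F,T,T); (F,T,T,T)} — 2.
  y4=F, y1=T: remaining (y2,y3,y5,y6) ∈ {(F,F,F,T); (F,F,T,T); (T,F,F,T); (T,F,T,T)} — 4.
  y4=F, y1=F: remaining (y2,y3,y5,y6) ∈ {(F,F,T,F); (F,F,T,T)} — 2.
Total: 5 + 2 + 4 + 2 = 13.

13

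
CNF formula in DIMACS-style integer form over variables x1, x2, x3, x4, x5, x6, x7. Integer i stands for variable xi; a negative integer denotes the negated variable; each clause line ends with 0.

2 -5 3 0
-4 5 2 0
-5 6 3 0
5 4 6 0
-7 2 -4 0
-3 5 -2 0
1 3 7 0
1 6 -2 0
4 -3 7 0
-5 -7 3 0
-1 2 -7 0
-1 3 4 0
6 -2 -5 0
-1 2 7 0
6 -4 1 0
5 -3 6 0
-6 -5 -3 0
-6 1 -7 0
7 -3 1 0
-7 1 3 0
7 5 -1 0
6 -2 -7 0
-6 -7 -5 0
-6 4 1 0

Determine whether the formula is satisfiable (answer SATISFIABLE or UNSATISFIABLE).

Set x1 = True and propagate.
The remaining clauses are satisfied by x2 = True, x3 = False, x4 = True, x5 = True, x6 = True, x7 = False.
So x1=1, x2=1, x3=0, x4=1, x5=1, x6=1, x7=0 is a satisfying assignment.

SATISFIABLE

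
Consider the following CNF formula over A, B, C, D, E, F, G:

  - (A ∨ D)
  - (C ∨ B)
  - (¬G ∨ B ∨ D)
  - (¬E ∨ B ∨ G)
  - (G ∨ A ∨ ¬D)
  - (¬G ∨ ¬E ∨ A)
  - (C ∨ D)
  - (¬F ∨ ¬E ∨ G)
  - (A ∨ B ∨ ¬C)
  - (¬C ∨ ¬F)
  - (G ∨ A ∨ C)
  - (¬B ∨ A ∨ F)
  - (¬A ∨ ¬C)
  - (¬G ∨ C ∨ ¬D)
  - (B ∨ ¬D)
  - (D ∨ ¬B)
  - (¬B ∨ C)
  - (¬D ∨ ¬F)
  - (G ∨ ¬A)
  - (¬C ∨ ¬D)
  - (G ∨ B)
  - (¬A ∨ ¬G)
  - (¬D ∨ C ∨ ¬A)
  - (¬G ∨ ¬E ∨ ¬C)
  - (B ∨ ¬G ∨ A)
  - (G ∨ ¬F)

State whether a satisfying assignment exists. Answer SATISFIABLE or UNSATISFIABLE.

G = True:
  propagation gives A=False, D=True, E=False, C=True; an empty clause results — contradiction.
G = False:
  propagation gives A=False, D=True; an empty clause results — contradiction.
Every branch closes, so no satisfying assignment exists.

UNSATISFIABLE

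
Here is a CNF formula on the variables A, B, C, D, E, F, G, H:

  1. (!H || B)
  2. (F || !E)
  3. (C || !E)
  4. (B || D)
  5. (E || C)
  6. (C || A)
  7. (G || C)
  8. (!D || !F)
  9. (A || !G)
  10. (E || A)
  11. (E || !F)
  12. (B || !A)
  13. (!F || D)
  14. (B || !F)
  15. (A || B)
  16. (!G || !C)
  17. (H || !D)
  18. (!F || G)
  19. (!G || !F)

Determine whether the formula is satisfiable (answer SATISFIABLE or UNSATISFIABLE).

SATISFIABLE

Pure literal: B appears only positively; assign B = True.
Branch on A: take A = True.
Set C = True and propagate.
  then G is forced to False.
  then F is forced to False.
  then E is forced to False.
Try D = False.
H is now unconstrained; take H = False.
Every clause has at least one true literal under this assignment.
So A=T  B=T  C=T  D=F  E=F  F=F  G=F  H=F is a satisfying assignment.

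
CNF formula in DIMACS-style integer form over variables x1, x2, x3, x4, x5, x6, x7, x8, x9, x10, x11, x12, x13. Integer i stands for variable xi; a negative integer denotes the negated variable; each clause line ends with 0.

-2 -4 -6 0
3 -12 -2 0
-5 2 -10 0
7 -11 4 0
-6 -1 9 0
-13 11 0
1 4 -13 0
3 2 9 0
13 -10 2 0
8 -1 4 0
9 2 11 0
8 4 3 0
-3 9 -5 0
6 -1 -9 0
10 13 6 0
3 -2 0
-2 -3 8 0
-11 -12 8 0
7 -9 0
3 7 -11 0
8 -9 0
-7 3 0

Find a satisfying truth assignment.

x1=F, x2=F, x3=T, x4=T, x5=F, x6=F, x7=F, x8=F, x9=F, x10=T, x11=T, x12=F, x13=T

Check each clause:
  1. (¬x6 ∨ ¬x4 ∨ ¬x2) — ¬x6 is true.
  2. (¬x2 ∨ x3 ∨ ¬x12) — x3 is true.
  3. (¬x10 ∨ ¬x5 ∨ x2) — ¬x5 is true.
  4. (¬x11 ∨ x7 ∨ x4) — x4 is true.
  5. (x9 ∨ ¬x6 ∨ ¬x1) — ¬x6 is true.
  6. (¬x13 ∨ x11) — x11 is true.
  7. (x4 ∨ x1 ∨ ¬x13) — x4 is true.
  8. (x2 ∨ x3 ∨ x9) — x3 is true.
  9. (x13 ∨ x2 ∨ ¬x10) — x13 is true.
  10. (x8 ∨ ¬x1 ∨ x4) — x4 is true.
  11. (x2 ∨ x11 ∨ x9) — x11 is true.
  12. (x4 ∨ x3 ∨ x8) — x3 is true.
  13. (¬x3 ∨ ¬x5 ∨ x9) — ¬x5 is true.
  14. (¬x1 ∨ ¬x9 ∨ x6) — ¬x1 is true.
  15. (x6 ∨ x13 ∨ x10) — x10 is true.
  16. (x3 ∨ ¬x2) — x3 is true.
  17. (¬x3 ∨ x8 ∨ ¬x2) — ¬x2 is true.
  18. (¬x12 ∨ x8 ∨ ¬x11) — ¬x12 is true.
  19. (x7 ∨ ¬x9) — ¬x9 is true.
  20. (¬x11 ∨ x7 ∨ x3) — x3 is true.
  21. (x8 ∨ ¬x9) — ¬x9 is true.
  22. (¬x7 ∨ x3) — ¬x7 is true.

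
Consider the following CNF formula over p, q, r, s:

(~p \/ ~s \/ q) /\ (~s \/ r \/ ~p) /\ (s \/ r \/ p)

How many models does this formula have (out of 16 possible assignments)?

11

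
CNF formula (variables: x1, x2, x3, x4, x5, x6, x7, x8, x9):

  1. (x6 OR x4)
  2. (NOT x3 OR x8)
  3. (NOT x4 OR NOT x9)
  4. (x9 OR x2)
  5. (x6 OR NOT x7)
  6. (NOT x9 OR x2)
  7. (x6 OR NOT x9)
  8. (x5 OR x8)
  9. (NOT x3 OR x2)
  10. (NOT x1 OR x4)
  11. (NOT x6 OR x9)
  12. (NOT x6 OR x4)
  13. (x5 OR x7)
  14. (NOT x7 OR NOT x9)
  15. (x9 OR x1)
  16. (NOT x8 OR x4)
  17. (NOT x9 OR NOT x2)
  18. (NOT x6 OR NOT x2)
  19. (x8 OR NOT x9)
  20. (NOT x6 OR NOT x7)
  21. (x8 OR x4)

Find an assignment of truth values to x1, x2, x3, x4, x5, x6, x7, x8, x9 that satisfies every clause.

x1 = T, x2 = T, x3 = F, x4 = T, x5 = T, x6 = F, x7 = F, x8 = T, x9 = F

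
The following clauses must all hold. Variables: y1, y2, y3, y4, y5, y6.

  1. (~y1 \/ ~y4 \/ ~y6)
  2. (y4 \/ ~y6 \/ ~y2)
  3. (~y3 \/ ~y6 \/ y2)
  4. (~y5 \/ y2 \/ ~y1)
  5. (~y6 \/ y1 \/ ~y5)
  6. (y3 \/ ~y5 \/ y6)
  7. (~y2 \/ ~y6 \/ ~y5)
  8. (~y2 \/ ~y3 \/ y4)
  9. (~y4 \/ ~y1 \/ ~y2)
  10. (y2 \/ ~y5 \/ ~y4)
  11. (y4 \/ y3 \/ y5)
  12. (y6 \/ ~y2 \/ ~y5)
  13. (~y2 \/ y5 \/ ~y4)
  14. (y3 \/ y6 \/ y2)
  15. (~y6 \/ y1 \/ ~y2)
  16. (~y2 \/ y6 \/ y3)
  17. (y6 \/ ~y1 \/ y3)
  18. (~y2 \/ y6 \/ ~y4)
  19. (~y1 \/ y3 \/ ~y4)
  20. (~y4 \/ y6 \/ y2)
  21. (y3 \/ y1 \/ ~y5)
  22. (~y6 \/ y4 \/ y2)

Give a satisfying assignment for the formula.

y1 = F, y2 = F, y3 = T, y4 = F, y5 = T, y6 = F

Branch on y1: take y1 = False.
Branch on y2: take y2 = False.
Branch on y3: take y3 = True.
  then y6 is forced to False.
  then y4 is forced to False.
y5 is now unconstrained; take y5 = True.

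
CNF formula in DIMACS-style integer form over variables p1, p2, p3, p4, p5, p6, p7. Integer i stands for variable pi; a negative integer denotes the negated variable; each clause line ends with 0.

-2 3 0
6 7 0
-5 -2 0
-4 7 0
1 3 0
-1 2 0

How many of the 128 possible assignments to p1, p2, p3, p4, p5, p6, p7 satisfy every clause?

Split on p2, then p1.
  p2=T, p1=T: 5 of the 32 assignments to (p3,p4,p5,p6,p7) work.
  p2=T, p1=F: 5 of the 32 assignments to (p3,p4,p5,p6,p7) work.
  p2=F, p1=T: a clause becomes empty — 0.
  p2=F, p1=F: p5 free; 5 ways for (p3,p4,p6,p7) × 2^1 = 10.
Total: 5 + 5 + 0 + 10 = 20.

20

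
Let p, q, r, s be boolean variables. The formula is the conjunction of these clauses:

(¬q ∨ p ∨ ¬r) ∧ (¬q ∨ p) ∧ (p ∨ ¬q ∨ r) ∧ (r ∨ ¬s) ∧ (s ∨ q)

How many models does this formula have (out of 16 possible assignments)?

The models are:
  p=F q=F r=T s=T
  p=T q=F r=T s=T
  p=T q=T r=F s=F
  p=T q=T r=T s=F
  p=T q=T r=T s=T
Count: 5.

5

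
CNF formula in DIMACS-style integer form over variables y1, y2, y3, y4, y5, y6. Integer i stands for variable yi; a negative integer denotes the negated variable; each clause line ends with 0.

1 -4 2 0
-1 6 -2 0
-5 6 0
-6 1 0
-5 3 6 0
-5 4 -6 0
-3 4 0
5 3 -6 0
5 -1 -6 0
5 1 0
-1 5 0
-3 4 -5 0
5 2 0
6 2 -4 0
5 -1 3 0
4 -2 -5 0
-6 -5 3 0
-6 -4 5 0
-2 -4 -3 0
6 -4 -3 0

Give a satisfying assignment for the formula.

y1=T, y2=F, y3=T, y4=T, y5=T, y6=T

Set y1 = True and propagate.
  then y5 is forced to True.
  then y6 is forced to True.
  then y4 is forced to True.
  then y3 is forced to True.
  then y2 is forced to False.
Every clause has at least one true literal under this assignment.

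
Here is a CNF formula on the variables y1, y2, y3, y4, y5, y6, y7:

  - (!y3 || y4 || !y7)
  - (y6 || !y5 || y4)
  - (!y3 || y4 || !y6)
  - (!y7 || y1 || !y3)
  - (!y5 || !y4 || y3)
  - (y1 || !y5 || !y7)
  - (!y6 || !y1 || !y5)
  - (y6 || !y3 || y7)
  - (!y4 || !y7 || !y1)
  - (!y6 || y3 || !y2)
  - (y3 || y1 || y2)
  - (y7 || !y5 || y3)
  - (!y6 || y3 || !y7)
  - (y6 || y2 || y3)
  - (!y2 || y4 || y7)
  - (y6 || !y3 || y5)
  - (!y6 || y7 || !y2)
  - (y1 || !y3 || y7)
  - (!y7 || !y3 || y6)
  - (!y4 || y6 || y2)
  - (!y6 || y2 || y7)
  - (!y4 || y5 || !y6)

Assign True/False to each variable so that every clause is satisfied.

y1=T, y2=T, y3=F, y4=F, y5=F, y6=F, y7=T

Check each clause:
  1. (!y3 || !y7 || y4) — !y3 is true.
  2. (!y5 || y6 || y4) — !y5 is true.
  3. (!y3 || y4 || !y6) — !y6 is true.
  4. (!y7 || !y3 || y1) — !y3 is true.
  5. (!y5 || y3 || !y4) — !y4 is true.
  6. (!y5 || !y7 || y1) — !y5 is true.
  7. (!y1 || !y6 || !y5) — !y6 is true.
  8. (!y3 || y6 || y7) — !y3 is true.
  9. (!y7 || !y1 || !y4) — !y4 is true.
  10. (!y6 || !y2 || y3) — !y6 is true.
  11. (y1 || y3 || y2) — y1 is true.
  12. (!y5 || y3 || y7) — !y5 is true.
  13. (y3 || !y6 || !y7) — !y6 is true.
  14. (y3 || y6 || y2) — y2 is true.
  15. (y4 || !y2 || y7) — y7 is true.
  16. (y6 || y5 || !y3) — !y3 is true.
  17. (!y6 || !y2 || y7) — !y6 is true.
  18. (!y3 || y7 || y1) — y1 is true.
  19. (y6 || !y3 || !y7) — !y3 is true.
  20. (y2 || !y4 || y6) — y2 is true.
  21. (y7 || y2 || !y6) — y2 is true.
  22. (!y6 || !y4 || y5) — !y6 is true.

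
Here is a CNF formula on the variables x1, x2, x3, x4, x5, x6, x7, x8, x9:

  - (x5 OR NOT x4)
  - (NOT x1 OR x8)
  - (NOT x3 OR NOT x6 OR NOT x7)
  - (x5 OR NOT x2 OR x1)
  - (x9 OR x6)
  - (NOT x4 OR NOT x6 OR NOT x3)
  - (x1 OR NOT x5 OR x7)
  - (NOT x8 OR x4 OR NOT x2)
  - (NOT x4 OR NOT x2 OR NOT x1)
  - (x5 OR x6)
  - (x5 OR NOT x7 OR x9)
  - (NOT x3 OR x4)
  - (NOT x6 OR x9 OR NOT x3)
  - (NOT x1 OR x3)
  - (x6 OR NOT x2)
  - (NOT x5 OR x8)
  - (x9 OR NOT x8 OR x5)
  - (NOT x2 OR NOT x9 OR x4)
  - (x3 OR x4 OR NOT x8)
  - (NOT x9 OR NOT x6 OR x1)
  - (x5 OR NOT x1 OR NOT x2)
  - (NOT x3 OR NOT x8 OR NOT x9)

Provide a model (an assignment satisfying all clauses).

Set x1 = False and propagate.
Branch on x2: take x2 = True.
  then x5 is forced to True.
  then x7 is forced to True.
  then x6 is forced to True.
  then x3 is forced to False.
  then x8 is forced to True.
  then x4 is forced to True.
  then x9 is forced to False.
Every clause has at least one true literal under this assignment.

x1=False, x2=True, x3=False, x4=True, x5=True, x6=True, x7=True, x8=True, x9=False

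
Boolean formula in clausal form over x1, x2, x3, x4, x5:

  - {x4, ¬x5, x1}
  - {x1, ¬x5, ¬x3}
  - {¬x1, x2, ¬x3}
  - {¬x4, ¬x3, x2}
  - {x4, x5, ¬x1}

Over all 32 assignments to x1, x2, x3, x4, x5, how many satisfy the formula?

18

Case analysis on x1 and x3:
  x1=1, x3=1: remaining (x2,x4,x5) ∈ {(1,0,1); (1,1,0); (1,1,1)} — 3.
  x1=1, x3=0: x2 free; 3 ways for (x4,x5) × 2^1 = 6.
  x1=0, x3=1: remaining (x2,x4,x5) ∈ {(0,0,0); (1,0,0); (1,1,0)} — 3.
  x1=0, x3=0: x2 free; 3 ways for (x4,x5) × 2^1 = 6.
Total: 3 + 6 + 3 + 6 = 18.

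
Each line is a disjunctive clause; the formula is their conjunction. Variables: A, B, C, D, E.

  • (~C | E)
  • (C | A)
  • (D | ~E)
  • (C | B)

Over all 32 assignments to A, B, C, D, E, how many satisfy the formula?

7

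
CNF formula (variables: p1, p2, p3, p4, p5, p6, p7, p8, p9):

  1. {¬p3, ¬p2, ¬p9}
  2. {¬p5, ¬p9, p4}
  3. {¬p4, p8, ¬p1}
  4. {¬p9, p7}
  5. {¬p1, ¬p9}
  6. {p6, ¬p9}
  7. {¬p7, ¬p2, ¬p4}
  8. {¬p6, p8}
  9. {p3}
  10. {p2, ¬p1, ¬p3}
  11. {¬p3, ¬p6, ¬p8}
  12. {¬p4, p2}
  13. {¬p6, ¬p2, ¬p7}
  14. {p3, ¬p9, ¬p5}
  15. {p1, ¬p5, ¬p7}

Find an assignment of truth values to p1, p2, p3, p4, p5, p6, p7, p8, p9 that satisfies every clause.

Unit propagation: (p3) forces p3 = True.
Pure literal: p5 appears only negated; assign p5 = False.
Pure literal: p9 appears only negated; assign p9 = False.
Try p1 = False.
Try p2 = False.
  then p4 is forced to False.
For the remaining variables, p6 = False, p7 = False, p8 = False works.
Check each clause:
  1. {¬p3, ¬p9, ¬p2} — ¬p2 is true.
  2. {¬p5, p4, ¬p9} — ¬p5 is true.
  3. {¬p1, p8, ¬p4} — ¬p4 is true.
  4. {p7, ¬p9} — ¬p9 is true.
  5. {¬p1, ¬p9} — ¬p1 is true.
  6. {¬p9, p6} — ¬p9 is true.
  7. {¬p7, ¬p4, ¬p2} — ¬p7 is true.
  8. {p8, ¬p6} — ¬p6 is true.
  9. {p3} — p3 is true.
  10. {¬p1, ¬p3, p2} — ¬p1 is true.
  11. {¬p6, ¬p3, ¬p8} — ¬p8 is true.
  12. {¬p4, p2} — ¬p4 is true.
  13. {¬p7, ¬p6, ¬p2} — ¬p7 is true.
  14. {¬p9, ¬p5, p3} — p3 is true.
  15. {¬p7, ¬p5, p1} — ¬p5 is true.

p1=0, p2=0, p3=1, p4=0, p5=0, p6=0, p7=0, p8=0, p9=0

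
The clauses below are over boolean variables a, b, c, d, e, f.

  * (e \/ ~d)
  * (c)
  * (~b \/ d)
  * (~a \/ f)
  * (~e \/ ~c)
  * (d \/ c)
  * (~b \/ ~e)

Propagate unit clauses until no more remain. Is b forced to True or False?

False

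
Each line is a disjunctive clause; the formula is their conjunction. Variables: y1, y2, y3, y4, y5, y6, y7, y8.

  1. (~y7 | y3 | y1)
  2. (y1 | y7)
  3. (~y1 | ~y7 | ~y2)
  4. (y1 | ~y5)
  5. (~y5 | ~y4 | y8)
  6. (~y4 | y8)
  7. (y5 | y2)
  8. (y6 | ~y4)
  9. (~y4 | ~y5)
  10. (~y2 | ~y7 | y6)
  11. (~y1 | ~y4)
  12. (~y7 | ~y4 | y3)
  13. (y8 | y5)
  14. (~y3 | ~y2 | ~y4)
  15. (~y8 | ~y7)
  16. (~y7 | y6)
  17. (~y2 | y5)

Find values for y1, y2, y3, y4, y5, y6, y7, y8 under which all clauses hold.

y1=True  y2=True  y3=False  y4=False  y5=True  y6=False  y7=False  y8=False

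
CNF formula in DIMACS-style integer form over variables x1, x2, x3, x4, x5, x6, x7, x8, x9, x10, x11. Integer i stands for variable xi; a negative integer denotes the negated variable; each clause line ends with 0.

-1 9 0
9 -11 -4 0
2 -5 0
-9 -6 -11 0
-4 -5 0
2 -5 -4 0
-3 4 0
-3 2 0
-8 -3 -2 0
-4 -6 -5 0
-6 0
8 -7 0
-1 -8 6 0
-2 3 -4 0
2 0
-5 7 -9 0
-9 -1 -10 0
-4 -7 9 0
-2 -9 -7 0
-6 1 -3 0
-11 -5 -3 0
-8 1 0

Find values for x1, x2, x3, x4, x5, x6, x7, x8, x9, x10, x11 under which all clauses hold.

Unit propagation: (!x6) forces x6 = False.
The clause (x2) is unit: x2 must be True.
Pure literal: x5 appears only negated; assign x5 = False.
x10 occurs only negated in the remaining clauses — set x10 = False.
Branch on x1: take x1 = True.
  then x9 is forced to True.
  then x8 is forced to False.
  then x7 is forced to False.
Try x3 = True.
  then x4 is forced to True.
x11 is now unconstrained; take x11 = True.
Every clause has at least one true literal under this assignment.

x1=1, x2=1, x3=1, x4=1, x5=0, x6=0, x7=0, x8=0, x9=1, x10=0, x11=1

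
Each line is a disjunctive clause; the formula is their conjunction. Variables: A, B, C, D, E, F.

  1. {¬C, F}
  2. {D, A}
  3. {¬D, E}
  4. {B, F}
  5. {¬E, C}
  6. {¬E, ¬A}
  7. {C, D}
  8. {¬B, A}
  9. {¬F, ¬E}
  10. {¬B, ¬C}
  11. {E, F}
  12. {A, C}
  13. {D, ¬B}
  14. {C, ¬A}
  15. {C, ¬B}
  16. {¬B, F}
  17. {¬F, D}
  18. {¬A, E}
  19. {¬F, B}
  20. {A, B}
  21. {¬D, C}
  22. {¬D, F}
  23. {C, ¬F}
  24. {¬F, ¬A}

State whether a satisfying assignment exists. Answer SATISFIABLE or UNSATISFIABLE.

F = True:
  propagation gives E=False, D=False; an empty clause results — contradiction.
F = False:
  propagation gives C=False, B=True; an empty clause results — contradiction.
Every branch closes, so no satisfying assignment exists.

UNSATISFIABLE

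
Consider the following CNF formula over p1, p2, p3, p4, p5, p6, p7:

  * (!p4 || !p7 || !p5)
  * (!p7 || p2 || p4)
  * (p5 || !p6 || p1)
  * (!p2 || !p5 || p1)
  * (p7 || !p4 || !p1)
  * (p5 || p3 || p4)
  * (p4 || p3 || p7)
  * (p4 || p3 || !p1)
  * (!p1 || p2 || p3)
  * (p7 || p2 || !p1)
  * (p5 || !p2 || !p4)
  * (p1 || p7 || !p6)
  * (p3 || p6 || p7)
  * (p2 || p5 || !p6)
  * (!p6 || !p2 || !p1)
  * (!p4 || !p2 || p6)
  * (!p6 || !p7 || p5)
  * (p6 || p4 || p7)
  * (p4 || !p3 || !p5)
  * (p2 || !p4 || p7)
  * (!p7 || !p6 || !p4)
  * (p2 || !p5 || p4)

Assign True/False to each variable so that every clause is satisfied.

p1=F, p2=T, p3=T, p4=F, p5=F, p6=F, p7=T

Try p1 = False.
The remaining clauses are satisfied by p2 = True, p3 = True, p4 = False, p5 = False, p6 = False, p7 = True.
Every clause has at least one true literal under this assignment.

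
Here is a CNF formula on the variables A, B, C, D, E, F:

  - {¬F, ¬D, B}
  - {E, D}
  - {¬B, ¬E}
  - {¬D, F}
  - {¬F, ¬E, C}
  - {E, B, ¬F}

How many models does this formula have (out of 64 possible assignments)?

10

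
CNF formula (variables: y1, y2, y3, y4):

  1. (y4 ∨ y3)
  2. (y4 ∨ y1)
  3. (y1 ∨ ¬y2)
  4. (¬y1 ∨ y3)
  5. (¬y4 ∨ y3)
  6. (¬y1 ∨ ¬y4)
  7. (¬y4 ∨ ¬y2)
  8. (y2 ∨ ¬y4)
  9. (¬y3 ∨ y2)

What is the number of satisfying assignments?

1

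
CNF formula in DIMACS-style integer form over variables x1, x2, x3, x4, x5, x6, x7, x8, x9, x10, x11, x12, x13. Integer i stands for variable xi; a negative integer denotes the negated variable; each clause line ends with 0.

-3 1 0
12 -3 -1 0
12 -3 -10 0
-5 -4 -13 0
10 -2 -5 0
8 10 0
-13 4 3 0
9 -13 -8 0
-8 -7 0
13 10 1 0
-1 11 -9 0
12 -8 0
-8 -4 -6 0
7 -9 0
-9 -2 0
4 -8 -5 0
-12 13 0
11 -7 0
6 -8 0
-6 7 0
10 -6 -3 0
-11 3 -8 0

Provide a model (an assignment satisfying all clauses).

x1=T, x2=F, x3=F, x4=F, x5=T, x6=T, x7=T, x8=F, x9=F, x10=T, x11=T, x12=F, x13=F

Pure literal: x2 appears only negated; assign x2 = False.
Set x1 = True and propagate.
Branch on x3: take x3 = False.
For the remaining variables, x4 = False, x5 = True, x6 = True, x7 = True, x8 = False, x9 = False, x10 = True, x11 = True, x12 = False, x13 = False works.
Every clause has at least one true literal under this assignment.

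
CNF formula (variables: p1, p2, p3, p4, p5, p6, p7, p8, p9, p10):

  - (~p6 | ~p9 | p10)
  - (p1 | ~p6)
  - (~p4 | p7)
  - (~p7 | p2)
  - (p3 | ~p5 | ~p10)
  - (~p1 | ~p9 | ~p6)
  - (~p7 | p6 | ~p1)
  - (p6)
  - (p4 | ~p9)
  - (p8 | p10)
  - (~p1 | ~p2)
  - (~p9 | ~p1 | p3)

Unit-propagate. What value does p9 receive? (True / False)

(p6) is a unit clause: p6 = True.
(~p6 | p1) with p6 = True leaves only p1, so p1 = True.
In (~p1 | ~p6 | ~p9), ~p6, ~p1 are now false; ~p9 must hold, so p9 = False.

False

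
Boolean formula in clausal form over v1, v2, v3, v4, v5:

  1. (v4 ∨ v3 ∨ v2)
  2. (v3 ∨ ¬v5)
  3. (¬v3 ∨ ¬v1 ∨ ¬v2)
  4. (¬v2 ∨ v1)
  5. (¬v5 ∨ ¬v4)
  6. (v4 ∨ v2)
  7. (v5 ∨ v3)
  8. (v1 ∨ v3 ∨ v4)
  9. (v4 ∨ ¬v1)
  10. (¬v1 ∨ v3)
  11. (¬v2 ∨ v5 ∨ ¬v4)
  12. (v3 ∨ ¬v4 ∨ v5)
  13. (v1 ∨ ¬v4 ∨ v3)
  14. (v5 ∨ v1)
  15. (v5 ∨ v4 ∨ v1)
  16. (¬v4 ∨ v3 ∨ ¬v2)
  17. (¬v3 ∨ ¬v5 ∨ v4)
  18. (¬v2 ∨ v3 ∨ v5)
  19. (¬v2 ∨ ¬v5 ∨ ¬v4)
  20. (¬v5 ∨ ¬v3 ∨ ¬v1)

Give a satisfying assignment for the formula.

v1=T  v2=F  v3=T  v4=T  v5=F

Set v1 = True and propagate.
  then v4 is forced to True.
  then v5 is forced to False.
  then v3 is forced to True.
  then v2 is forced to False.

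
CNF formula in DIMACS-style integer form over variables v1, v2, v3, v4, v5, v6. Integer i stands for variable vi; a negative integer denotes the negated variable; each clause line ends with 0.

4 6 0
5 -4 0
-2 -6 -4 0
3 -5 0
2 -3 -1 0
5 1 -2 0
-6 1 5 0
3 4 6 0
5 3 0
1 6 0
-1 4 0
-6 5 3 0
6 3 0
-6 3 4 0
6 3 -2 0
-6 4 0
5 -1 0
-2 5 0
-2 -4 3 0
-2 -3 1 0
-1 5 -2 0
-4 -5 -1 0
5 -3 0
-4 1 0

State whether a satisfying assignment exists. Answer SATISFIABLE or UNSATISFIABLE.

UNSATISFIABLE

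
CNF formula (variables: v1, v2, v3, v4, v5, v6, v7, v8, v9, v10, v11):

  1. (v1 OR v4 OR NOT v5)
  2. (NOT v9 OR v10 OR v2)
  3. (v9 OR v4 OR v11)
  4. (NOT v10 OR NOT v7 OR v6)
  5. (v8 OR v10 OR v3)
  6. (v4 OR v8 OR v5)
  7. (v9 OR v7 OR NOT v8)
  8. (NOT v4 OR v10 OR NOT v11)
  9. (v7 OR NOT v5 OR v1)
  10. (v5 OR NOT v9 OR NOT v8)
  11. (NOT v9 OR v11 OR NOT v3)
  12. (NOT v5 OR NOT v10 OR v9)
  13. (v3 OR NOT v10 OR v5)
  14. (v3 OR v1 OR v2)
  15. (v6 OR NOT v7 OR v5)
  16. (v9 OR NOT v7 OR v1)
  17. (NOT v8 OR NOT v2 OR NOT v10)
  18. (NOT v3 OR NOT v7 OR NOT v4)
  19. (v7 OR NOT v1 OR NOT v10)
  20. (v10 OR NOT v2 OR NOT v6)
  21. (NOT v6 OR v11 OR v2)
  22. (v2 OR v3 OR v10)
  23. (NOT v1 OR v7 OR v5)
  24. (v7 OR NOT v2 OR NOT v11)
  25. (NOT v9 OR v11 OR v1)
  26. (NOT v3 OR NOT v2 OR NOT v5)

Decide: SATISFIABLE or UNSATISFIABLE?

SATISFIABLE

Try v1 = True.
Branch on v2: take v2 = False.
For the remaining variables, v3 = False, v4 = True, v5 = True, v6 = True, v7 = True, v8 = False, v9 = True, v10 = True, v11 = True works.
Every clause has at least one true literal under this assignment.
So v1=True, v2=False, v3=False, v4=True, v5=True, v6=True, v7=True, v8=False, v9=True, v10=True, v11=True is a satisfying assignment.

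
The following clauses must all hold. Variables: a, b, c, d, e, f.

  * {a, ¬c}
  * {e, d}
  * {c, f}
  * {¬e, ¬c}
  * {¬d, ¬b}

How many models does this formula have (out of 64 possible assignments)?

Split on c, then d.
  c=1, d=1: remaining (a,b,e,f) ∈ {(1,0,0,0); (1,0,0,1)} — 2.
  c=1, d=0: a clause becomes empty — 0.
  c=0, d=1: remaining (a,b,e,f) ∈ {(0,0,0,1); (0,0,1,1); (1,0,0,1); (1,0,1,1)} — 4.
  c=0, d=0: remaining (a,b,e,f) ∈ {(0,0,1,1); (0,1,1,1); (1,0,1,1); (1,1,1,1)} — 4.
Total: 2 + 0 + 4 + 4 = 10.

10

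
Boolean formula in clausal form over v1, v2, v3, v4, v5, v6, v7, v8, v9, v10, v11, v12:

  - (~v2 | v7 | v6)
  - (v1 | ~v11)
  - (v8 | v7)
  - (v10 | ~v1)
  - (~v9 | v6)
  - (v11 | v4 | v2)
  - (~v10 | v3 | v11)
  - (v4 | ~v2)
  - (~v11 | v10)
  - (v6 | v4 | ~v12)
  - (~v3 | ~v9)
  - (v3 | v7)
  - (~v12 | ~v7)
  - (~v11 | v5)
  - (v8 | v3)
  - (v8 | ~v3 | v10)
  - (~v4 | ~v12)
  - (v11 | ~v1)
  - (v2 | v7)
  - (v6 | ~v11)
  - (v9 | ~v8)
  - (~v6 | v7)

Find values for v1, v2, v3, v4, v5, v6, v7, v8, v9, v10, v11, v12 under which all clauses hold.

v1=F, v2=F, v3=T, v4=T, v5=T, v6=T, v7=T, v8=F, v9=F, v10=T, v11=F, v12=F

Check each clause:
  1. (v7 | ~v2 | v6) — v7 is true.
  2. (~v11 | v1) — ~v11 is true.
  3. (v8 | v7) — v7 is true.
  4. (v10 | ~v1) — v10 is true.
  5. (v6 | ~v9) — v6 is true.
  6. (v2 | v11 | v4) — v4 is true.
  7. (v11 | ~v10 | v3) — v3 is true.
  8. (~v2 | v4) — v4 is true.
  9. (v10 | ~v11) — v10 is true.
  10. (v4 | ~v12 | v6) — ~v12 is true.
  11. (~v3 | ~v9) — ~v9 is true.
  12. (v7 | v3) — v3 is true.
  13. (~v12 | ~v7) — ~v12 is true.
  14. (~v11 | v5) — v5 is true.
  15. (v8 | v3) — v3 is true.
  16. (v10 | v8 | ~v3) — v10 is true.
  17. (~v4 | ~v12) — ~v12 is true.
  18. (v11 | ~v1) — ~v1 is true.
  19. (v2 | v7) — v7 is true.
  20. (v6 | ~v11) — ~v11 is true.
  21. (~v8 | v9) — ~v8 is true.
  22. (~v6 | v7) — v7 is true.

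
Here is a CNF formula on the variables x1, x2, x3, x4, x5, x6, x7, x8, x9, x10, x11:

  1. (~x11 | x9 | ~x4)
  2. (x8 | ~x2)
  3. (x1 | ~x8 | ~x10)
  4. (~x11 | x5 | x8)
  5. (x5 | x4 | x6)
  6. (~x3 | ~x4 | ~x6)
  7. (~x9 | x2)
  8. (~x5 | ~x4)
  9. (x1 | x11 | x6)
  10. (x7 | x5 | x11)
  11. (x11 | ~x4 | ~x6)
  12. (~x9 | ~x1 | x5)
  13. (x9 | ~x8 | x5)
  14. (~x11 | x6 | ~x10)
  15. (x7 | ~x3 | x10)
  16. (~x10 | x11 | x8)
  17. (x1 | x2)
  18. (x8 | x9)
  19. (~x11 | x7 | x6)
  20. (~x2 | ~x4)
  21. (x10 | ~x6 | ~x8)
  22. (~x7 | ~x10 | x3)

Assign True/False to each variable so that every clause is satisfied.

Set x1 = True and propagate.
The remaining clauses are satisfied by x2 = False, x3 = True, x4 = False, x5 = True, x6 = False, x7 = True, x8 = True, x9 = False, x10 = False, x11 = True.

x1=1, x2=0, x3=1, x4=0, x5=1, x6=0, x7=1, x8=1, x9=0, x10=0, x11=1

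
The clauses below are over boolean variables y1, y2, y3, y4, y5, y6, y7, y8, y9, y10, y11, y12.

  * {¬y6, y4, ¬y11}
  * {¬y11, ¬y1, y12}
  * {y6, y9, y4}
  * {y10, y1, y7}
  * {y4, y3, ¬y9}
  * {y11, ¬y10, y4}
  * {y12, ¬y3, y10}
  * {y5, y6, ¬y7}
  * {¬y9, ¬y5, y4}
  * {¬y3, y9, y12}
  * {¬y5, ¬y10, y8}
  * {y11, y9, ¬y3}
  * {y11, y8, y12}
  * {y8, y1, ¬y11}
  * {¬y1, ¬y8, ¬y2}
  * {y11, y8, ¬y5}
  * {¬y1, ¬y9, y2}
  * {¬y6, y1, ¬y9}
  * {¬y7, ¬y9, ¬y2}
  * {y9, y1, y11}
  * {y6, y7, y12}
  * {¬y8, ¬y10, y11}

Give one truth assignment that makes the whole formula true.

y1=1  y2=0  y3=0  y4=1  y5=1  y6=0  y7=1  y8=1  y9=0  y10=0  y11=0  y12=1

Check each clause:
  1. {y4, ¬y6, ¬y11} — ¬y6 is true.
  2. {y12, ¬y11, ¬y1} — y12 is true.
  3. {y6, y4, y9} — y4 is true.
  4. {y7, y10, y1} — y1 is true.
  5. {¬y9, y3, y4} — y4 is true.
  6. {y4, ¬y10, y11} — y4 is true.
  7. {¬y3, y10, y12} — y12 is true.
  8. {¬y7, y6, y5} — y5 is true.
  9. {¬y5, ¬y9, y4} — y4 is true.
  10. {¬y3, y12, y9} — y12 is true.
  11. {¬y5, ¬y10, y8} — y8 is true.
  12. {y11, y9, ¬y3} — ¬y3 is true.
  13. {y11, y8, y12} — y8 is true.
  14. {y1, y8, ¬y11} — y8 is true.
  15. {¬y8, ¬y2, ¬y1} — ¬y2 is true.
  16. {¬y5, y11, y8} — y8 is true.
  17. {¬y1, ¬y9, y2} — ¬y9 is true.
  18. {y1, ¬y6, ¬y9} — y1 is true.
  19. {¬y2, ¬y9, ¬y7} — ¬y2 is true.
  20. {y11, y9, y1} — y1 is true.
  21. {y7, y6, y12} — y12 is true.
  22. {¬y8, ¬y10, y11} — ¬y10 is true.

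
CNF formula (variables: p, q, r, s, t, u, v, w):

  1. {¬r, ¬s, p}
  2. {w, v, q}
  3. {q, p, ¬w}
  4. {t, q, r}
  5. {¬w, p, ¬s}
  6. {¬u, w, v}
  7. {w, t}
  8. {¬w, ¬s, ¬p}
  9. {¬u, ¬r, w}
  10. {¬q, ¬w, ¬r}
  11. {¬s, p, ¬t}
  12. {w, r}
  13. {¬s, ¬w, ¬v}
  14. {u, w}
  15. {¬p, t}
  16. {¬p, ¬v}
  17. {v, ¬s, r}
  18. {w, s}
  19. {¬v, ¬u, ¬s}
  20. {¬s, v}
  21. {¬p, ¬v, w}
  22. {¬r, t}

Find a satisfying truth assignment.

p = F, q = T, r = F, s = F, t = F, u = T, v = F, w = T

Try p = False.
Set q = True and propagate.
For the remaining variables, r = False, s = False, t = False, u = True, v = False, w = True works.
Every clause has at least one true literal under this assignment.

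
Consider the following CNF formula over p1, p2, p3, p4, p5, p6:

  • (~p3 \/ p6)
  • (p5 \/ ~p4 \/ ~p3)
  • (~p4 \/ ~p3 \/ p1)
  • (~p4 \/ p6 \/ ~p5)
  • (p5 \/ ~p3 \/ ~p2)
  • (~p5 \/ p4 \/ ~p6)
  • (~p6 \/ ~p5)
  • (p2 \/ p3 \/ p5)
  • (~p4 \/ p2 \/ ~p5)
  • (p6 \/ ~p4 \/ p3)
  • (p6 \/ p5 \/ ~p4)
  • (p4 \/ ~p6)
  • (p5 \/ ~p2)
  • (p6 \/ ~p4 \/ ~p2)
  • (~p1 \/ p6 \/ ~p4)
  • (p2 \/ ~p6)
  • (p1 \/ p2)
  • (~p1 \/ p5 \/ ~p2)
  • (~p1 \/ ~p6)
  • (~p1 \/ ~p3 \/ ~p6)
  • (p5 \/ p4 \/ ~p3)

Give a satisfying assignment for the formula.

p1 = 1, p2 = 1, p3 = 0, p4 = 0, p5 = 1, p6 = 0

Set p1 = True and propagate.
  then p6 is forced to False.
  then p3 is forced to False.
  then p4 is forced to False.
Set p2 = True and propagate.
  then p5 is forced to True.
Check each clause:
  1. (~p3 \/ p6) — ~p3 is true.
  2. (p5 \/ ~p4 \/ ~p3) — p5 is true.
  3. (~p3 \/ p1 \/ ~p4) — p1 is true.
  4. (~p5 \/ ~p4 \/ p6) — ~p4 is true.
  5. (~p3 \/ p5 \/ ~p2) — ~p3 is true.
  6. (p4 \/ ~p5 \/ ~p6) — ~p6 is true.
  7. (~p6 \/ ~p5) — ~p6 is true.
  8. (p2 \/ p3 \/ p5) — p2 is true.
  9. (p2 \/ ~p5 \/ ~p4) — p2 is true.
  10. (p3 \/ p6 \/ ~p4) — ~p4 is true.
  11. (p6 \/ ~p4 \/ p5) — ~p4 is true.
  12. (~p6 \/ p4) — ~p6 is true.
  13. (~p2 \/ p5) — p5 is true.
  14. (~p4 \/ p6 \/ ~p2) — ~p4 is true.
  15. (~p1 \/ p6 \/ ~p4) — ~p4 is true.
  16. (p2 \/ ~p6) — p2 is true.
  17. (p2 \/ p1) — p1 is true.
  18. (~p1 \/ p5 \/ ~p2) — p5 is true.
  19. (~p6 \/ ~p1) — ~p6 is true.
  20. (~p6 \/ ~p3 \/ ~p1) — ~p6 is true.
  21. (~p3 \/ p4 \/ p5) — ~p3 is true.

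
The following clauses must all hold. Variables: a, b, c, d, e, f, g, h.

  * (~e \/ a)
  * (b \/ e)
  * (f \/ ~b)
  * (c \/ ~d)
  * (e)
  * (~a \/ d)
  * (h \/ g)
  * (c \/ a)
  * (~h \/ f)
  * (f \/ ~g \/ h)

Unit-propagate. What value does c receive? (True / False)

True

Unit clause (e) sets e = True.
(a \/ ~e): since e = True, the clause reduces to (a). a = True.
(d \/ ~a) with a = True leaves only d, so d = True.
(~d \/ c): since d = True, the clause reduces to (c). c = True.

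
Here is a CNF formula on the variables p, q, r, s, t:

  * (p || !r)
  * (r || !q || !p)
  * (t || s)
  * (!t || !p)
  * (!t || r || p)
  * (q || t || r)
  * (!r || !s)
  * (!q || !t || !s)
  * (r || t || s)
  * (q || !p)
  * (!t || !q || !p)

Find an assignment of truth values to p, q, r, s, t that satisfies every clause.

Branch on p: take p = False.
  then r is forced to False.
  then t is forced to False.
  then s is forced to True.
  then q is forced to True.
Check each clause:
  1. (p || !r) — !r is true.
  2. (r || !p || !q) — !p is true.
  3. (s || t) — s is true.
  4. (!t || !p) — !t is true.
  5. (p || !t || r) — !t is true.
  6. (r || t || q) — q is true.
  7. (!s || !r) — !r is true.
  8. (!s || !t || !q) — !t is true.
  9. (s || r || t) — s is true.
  10. (!p || q) — q is true.
  11. (!p || !t || !q) — !t is true.

p=False  q=True  r=False  s=True  t=False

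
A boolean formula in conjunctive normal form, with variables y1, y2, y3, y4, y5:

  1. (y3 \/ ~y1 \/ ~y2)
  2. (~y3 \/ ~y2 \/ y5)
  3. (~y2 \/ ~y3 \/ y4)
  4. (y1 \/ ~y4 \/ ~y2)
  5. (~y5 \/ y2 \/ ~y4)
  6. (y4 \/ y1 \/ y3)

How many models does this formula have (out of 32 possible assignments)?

11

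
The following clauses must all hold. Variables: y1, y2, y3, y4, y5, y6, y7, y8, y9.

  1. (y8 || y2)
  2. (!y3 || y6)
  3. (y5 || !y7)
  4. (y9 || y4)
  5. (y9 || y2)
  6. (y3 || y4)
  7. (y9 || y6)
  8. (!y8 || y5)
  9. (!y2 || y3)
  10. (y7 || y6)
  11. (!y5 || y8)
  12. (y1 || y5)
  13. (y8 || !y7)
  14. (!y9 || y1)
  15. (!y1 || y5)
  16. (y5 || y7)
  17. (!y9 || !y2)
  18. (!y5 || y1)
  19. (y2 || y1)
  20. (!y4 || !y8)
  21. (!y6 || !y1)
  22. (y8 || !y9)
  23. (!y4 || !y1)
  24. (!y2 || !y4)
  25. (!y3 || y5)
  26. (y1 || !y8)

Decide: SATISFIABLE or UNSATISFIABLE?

y1 = True:
  propagation gives y5=True, y8=True, y4=False, y9=True; an empty clause results — contradiction.
y1 = False:
  propagation gives y5=True; an empty clause results — contradiction.
Every branch closes, so no satisfying assignment exists.

UNSATISFIABLE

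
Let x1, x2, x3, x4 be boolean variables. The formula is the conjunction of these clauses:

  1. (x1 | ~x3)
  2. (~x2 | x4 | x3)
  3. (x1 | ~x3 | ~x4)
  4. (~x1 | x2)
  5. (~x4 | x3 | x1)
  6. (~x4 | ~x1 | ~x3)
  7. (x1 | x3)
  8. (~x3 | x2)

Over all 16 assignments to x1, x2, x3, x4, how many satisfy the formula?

Satisfying assignments:
  x1=1 x2=1 x3=0 x4=1
  x1=1 x2=1 x3=1 x4=0
Count: 2.

2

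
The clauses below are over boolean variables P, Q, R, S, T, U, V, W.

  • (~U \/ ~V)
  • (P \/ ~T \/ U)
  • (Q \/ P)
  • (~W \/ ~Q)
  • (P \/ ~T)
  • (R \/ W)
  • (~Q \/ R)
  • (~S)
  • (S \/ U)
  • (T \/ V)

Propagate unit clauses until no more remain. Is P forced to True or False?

(~S) is a unit clause: S = False.
In (S \/ U), S is now false; U must hold, so U = True.
(~V \/ ~U) with U = True leaves only ~V, so V = False.
From (V \/ T) and V = False: T = True.
From (P \/ ~T) and T = True: P = True.

True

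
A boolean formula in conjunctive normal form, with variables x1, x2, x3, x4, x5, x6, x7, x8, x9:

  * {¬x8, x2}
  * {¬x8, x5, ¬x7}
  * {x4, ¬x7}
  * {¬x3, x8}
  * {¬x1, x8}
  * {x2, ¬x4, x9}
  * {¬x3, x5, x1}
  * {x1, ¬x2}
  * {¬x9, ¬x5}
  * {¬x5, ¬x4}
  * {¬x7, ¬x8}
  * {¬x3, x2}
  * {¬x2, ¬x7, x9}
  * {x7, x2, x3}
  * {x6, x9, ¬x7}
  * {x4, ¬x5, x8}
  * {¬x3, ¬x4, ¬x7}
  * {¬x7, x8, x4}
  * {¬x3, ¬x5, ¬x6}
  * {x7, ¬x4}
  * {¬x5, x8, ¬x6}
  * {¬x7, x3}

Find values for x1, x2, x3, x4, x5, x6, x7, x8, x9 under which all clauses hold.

x1 = T, x2 = T, x3 = F, x4 = F, x5 = F, x6 = F, x7 = F, x8 = T, x9 = T

Try x1 = True.
  then x8 is forced to True.
  then x2 is forced to True.
  then x7 is forced to False.
  then x4 is forced to False.
Set x3 = False and propagate.
For the remaining variables, x5 = False, x6 = False, x9 = True works.
Every clause has at least one true literal under this assignment.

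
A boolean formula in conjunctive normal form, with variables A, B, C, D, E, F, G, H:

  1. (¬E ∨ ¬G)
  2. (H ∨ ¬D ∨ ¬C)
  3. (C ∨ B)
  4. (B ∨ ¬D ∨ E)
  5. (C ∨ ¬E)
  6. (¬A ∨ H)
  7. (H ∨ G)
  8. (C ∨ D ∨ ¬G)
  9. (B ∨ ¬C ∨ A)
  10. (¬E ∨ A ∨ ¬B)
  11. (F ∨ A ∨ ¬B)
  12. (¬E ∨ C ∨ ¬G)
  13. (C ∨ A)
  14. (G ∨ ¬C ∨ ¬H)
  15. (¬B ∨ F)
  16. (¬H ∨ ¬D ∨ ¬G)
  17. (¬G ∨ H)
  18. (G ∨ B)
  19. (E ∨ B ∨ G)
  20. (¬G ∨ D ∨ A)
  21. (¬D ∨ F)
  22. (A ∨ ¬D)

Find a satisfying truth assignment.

A=T, B=T, C=F, D=F, E=F, F=T, G=F, H=T

F occurs only positively in the remaining clauses — set F = True.
Set A = True and propagate.
  then H is forced to True.
Branch on B: take B = True.
Branch on C: take C = False.
  then E is forced to False.
For the remaining variables, D = False, G = False works.
Check each clause:
  1. (¬G ∨ ¬E) — ¬G is true.
  2. (¬C ∨ H ∨ ¬D) — H is true.
  3. (B ∨ C) — B is true.
  4. (¬D ∨ B ∨ E) — B is true.
  5. (¬E ∨ C) — ¬E is true.
  6. (¬A ∨ H) — H is true.
  7. (G ∨ H) — H is true.
  8. (¬G ∨ D ∨ C) — ¬G is true.
  9. (¬C ∨ A ∨ B) — A is true.
  10. (¬B ∨ A ∨ ¬E) — A is true.
  11. (¬B ∨ F ∨ A) — A is true.
  12. (¬G ∨ ¬E ∨ C) — ¬G is true.
  13. (A ∨ C) — A is true.
  14. (¬H ∨ ¬C ∨ G) — ¬C is true.
  15. (¬B ∨ F) — F is true.
  16. (¬D ∨ ¬H ∨ ¬G) — ¬G is true.
  17. (H ∨ ¬G) — H is true.
  18. (G ∨ B) — B is true.
  19. (E ∨ B ∨ G) — B is true.
  20. (¬G ∨ A ∨ D) — ¬G is true.
  21. (¬D ∨ F) — ¬D is true.
  22. (A ∨ ¬D) — A is true.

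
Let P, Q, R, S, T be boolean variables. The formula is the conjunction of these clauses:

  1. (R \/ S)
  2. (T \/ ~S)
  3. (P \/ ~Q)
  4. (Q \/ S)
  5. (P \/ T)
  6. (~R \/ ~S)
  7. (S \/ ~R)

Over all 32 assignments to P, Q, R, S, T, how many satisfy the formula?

Satisfying assignments:
  P=F Q=F R=F S=T T=T
  P=T Q=F R=F S=T T=T
  P=T Q=T R=F S=T T=T
Count: 3.

3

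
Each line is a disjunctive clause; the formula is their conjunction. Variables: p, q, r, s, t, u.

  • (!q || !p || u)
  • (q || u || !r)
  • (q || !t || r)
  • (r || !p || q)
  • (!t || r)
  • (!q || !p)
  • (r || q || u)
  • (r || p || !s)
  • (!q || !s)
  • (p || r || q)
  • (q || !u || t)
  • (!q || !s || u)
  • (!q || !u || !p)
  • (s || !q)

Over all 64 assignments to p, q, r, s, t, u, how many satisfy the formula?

4

Satisfying assignments:
  p=F q=F r=T s=F t=T u=T
  p=F q=F r=T s=T t=T u=T
  p=T q=F r=T s=F t=T u=T
  p=T q=F r=T s=T t=T u=T
That's 4 in total.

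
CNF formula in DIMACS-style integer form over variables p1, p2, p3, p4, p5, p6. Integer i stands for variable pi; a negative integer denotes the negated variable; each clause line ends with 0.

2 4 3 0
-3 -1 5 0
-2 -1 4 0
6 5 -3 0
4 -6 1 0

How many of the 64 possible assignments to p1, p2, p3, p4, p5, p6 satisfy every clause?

Split on p1, then p3.
  p1=T, p3=T: p6 free; 3 ways for (p2,p4,p5) × 2^1 = 6.
  p1=T, p3=F: forces p4=T; p2, p5, p6 free → 2^3 = 8.
  p1=F, p3=T: p2 free; 4 ways for (p4,p5,p6) × 2^1 = 8.
  p1=F, p3=F: p5 free; 5 ways for (p2,p4,p6) × 2^1 = 10.
Total: 6 + 8 + 8 + 10 = 32.

32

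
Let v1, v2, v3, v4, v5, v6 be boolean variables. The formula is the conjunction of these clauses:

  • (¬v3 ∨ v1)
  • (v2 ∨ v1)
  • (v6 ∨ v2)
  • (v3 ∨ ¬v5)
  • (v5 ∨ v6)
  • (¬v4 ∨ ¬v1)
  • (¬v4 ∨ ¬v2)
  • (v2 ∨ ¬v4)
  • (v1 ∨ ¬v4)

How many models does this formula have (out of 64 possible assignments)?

8

Case analysis on v1 and v2:
  v1=T, v2=T: remaining (v3,v4,v5,v6) ∈ {(F,F,F,T); (T,F,F,T); (T,F,T,F); (T,F,T,T)} — 4.
  v1=T, v2=F: remaining (v3,v4,v5,v6) ∈ {(F,F,F,T); (T,F,F,T); (T,F,T,T)} — 3.
  v1=F, v2=T: remaining (v3,v4,v5,v6) ∈ {(F,F,F,T)} — 1.
  v1=F, v2=F: a clause becomes empty — 0.
Total: 4 + 3 + 1 + 0 = 8.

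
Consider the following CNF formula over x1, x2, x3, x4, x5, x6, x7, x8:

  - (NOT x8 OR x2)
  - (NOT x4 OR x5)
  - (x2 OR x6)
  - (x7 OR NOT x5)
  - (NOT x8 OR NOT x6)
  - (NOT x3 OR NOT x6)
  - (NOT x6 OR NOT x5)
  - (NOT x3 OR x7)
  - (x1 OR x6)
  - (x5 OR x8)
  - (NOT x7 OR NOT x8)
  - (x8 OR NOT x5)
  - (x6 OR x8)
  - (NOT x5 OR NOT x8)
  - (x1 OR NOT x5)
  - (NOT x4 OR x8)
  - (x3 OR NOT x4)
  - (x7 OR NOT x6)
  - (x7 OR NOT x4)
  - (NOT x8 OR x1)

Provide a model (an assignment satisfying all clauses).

x1=True, x2=True, x3=False, x4=False, x5=False, x6=False, x7=False, x8=True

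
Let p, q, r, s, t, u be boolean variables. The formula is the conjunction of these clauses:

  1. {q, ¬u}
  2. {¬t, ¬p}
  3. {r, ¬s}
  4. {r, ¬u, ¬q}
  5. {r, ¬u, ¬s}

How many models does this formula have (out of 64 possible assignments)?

24

Case analysis on r and u:
  r=T, u=T: s free; 3 ways for (p,q,t) × 2^1 = 6.
  r=T, u=F: q, s free; 3 ways for (p,t) × 2^2 = 12.
  r=F, u=T: a clause becomes empty — 0.
  r=F, u=F: q free; 3 ways for (p,s,t) × 2^1 = 6.
Total: 6 + 12 + 0 + 6 = 24.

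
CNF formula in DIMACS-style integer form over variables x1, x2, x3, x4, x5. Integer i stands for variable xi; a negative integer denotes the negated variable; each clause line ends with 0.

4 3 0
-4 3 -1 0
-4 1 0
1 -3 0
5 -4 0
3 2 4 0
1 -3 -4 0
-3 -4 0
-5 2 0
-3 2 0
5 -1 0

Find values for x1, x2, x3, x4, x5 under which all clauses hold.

Pure literal: x2 appears only positively; assign x2 = True.
Try x1 = True.
  then x5 is forced to True.
Branch on x3: take x3 = True.
  then x4 is forced to False.
Every clause has at least one true literal under this assignment.

x1=T  x2=T  x3=T  x4=F  x5=T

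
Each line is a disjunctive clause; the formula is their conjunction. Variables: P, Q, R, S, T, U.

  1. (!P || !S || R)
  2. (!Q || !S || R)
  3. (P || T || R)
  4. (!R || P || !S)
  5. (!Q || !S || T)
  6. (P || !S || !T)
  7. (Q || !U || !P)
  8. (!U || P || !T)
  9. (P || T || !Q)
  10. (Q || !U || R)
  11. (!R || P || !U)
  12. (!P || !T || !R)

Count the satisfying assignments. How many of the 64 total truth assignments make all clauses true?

15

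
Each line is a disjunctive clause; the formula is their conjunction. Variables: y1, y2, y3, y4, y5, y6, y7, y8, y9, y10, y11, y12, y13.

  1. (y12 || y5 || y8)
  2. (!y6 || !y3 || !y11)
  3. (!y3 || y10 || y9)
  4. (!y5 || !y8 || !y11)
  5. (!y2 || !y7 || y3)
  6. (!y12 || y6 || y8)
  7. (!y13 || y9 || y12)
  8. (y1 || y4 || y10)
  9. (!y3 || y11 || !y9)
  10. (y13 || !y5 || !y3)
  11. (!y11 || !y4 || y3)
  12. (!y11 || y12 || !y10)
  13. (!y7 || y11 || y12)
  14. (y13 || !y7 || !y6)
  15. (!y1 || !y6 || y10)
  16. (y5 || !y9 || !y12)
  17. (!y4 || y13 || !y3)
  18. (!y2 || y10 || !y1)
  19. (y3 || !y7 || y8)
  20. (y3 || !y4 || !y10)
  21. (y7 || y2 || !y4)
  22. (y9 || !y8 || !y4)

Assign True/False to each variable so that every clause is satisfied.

y1 = T  y2 = F  y3 = F  y4 = T  y5 = T  y6 = F  y7 = T  y8 = T  y9 = T  y10 = F  y11 = F  y12 = T  y13 = T

Try y1 = True.
For the remaining variables, y2 = False, y3 = False, y4 = True, y5 = True, y6 = False, y7 = True, y8 = True, y9 = True, y10 = False, y11 = False, y12 = True, y13 = True works.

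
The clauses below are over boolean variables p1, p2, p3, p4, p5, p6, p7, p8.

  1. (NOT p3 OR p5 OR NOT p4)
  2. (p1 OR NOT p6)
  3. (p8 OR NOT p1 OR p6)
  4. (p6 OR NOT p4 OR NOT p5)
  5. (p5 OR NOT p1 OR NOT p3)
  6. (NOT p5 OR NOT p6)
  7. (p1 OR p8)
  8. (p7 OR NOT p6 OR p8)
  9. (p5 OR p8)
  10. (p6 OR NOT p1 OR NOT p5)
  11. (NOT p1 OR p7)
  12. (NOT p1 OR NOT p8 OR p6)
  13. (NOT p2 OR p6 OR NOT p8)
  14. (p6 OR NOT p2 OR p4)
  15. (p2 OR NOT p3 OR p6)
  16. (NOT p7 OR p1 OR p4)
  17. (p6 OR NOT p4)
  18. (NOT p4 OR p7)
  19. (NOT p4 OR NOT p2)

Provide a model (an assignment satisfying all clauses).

p1=0  p2=0  p3=0  p4=0  p5=0  p6=0  p7=0  p8=1

Check each clause:
  1. (NOT p4 OR p5 OR NOT p3) — NOT p3 is true.
  2. (p1 OR NOT p6) — NOT p6 is true.
  3. (p8 OR p6 OR NOT p1) — p8 is true.
  4. (p6 OR NOT p4 OR NOT p5) — NOT p5 is true.
  5. (NOT p3 OR p5 OR NOT p1) — NOT p3 is true.
  6. (NOT p6 OR NOT p5) — NOT p6 is true.
  7. (p1 OR p8) — p8 is true.
  8. (p7 OR p8 OR NOT p6) — p8 is true.
  9. (p8 OR p5) — p8 is true.
  10. (NOT p5 OR p6 OR NOT p1) — NOT p5 is true.
  11. (NOT p1 OR p7) — NOT p1 is true.
  12. (NOT p1 OR NOT p8 OR p6) — NOT p1 is true.
  13. (NOT p8 OR p6 OR NOT p2) — NOT p2 is true.
  14. (p4 OR p6 OR NOT p2) — NOT p2 is true.
  15. (NOT p3 OR p6 OR p2) — NOT p3 is true.
  16. (p4 OR NOT p7 OR p1) — NOT p7 is true.
  17. (NOT p4 OR p6) — NOT p4 is true.
  18. (p7 OR NOT p4) — NOT p4 is true.
  19. (NOT p4 OR NOT p2) — NOT p4 is true.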